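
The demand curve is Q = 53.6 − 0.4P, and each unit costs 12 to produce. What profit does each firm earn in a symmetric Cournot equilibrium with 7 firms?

Inverting demand: P = 134 − 2.5Q.
Cournot with 7 identical firms: the symmetric best-response condition is 134 − 20q = 12. Each firm produces q = 6.1, total output Q = 42.7, price P = 27.25.
Each firm's profit = (27.25 − 12)·6.1 = 93.025.

π_i = 93.025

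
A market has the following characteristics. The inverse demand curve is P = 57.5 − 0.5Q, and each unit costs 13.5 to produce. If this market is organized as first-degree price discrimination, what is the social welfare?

A perfectly discriminating monopolist sells every unit with P(Q) ≥ MC(Q), so output equals the competitive quantity Q = 88. Each buyer pays their reservation price, so CS = 0 and the firm captures all surplus.
TS = 1936 (equal to competitive TS).

TS = 1936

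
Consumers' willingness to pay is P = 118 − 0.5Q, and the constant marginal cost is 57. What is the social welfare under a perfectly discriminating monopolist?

Under first-degree price discrimination the firm charges each unit its demand price and produces up to where P = MC, i.e. Q = 122. Consumer surplus is zero; producer surplus equals total surplus.
TS = 3721 (equal to competitive TS).

TS = 3721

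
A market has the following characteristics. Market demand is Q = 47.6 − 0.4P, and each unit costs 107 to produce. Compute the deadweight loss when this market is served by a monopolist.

DWL = 7.2

Inverting demand: P = 119 − 2.5Q.
Perfect competition: P = MC = 107, so 119 − 2.5Q = 107 and Q = 4.8.
The monopolist equates marginal revenue to marginal cost: 119 − 5Q = 107, so Q = 2.4. From demand, P = 113.
DWL is the triangle between Q = 2.4 and Q = 4.8: ½·(4.8 − 2.4)·(113 − 107) = 7.2.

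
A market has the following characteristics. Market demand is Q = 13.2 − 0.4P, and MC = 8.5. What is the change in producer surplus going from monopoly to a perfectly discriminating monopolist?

Inverting demand: P = 33 − 2.5Q.
Monopoly sets MR = MC: 33 − 5Q = 8.5 ⇒ Q = 4.9, P = 33 − 2.5·4.9 = 20.75.
PS = (20.75 − 8.5)·4.9 = 60.025.
A perfectly discriminating monopolist sells every unit with P(Q) ≥ MC(Q), so output equals the competitive quantity Q = 9.8. Each buyer pays their reservation price, so CS = 0 and the firm captures all surplus.
PS = ½·(33 − 8.5)·9.8 = 120.05.
Change in producer surplus: 120.05 − 60.025 = 60.025.

PS rises by 60.025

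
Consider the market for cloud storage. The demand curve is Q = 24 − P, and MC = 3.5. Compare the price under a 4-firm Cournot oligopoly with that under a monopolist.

Cournot: P = 7.6; Monopoly: P = 13.75

Inverting demand: P = 24 − Q.
In a 4-firm Cournot equilibrium, symmetry and the first-order condition give q = (24 − 3.5)/(5) = 4.1. So Q = 16.4 and P = 7.6.
Monopoly sets MR = MC: 24 − 2Q = 3.5 ⇒ Q = 10.25, P = 24 − 10.25 = 13.75.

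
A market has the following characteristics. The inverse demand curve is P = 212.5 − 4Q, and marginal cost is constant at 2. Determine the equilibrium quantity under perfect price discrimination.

With perfect price discrimination, output is the efficient level Q = 52.625 (where demand meets MC), but every buyer pays their willingness to pay: CS = 0 and PS = total surplus.

Q = 52.625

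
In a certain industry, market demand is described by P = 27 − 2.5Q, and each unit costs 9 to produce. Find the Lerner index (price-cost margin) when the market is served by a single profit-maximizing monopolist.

The monopolist equates marginal revenue to marginal cost: 27 − 5Q = 9, so Q = 3.6. From demand, P = 18.
Lerner index = (P − MC)/P = (18 − 9)/18 = 0.5.

Lerner index = 0.5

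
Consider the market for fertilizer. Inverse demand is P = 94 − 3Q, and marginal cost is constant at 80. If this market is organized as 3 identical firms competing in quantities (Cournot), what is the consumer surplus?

CS = 18.375

In a 3-firm Cournot equilibrium, symmetry and the first-order condition give q = (94 − 80)/(12) = 7/6. So Q = 3.5 and P = 83.5.
CS = ½·(94 − 83.5)·3.5 = 18.375.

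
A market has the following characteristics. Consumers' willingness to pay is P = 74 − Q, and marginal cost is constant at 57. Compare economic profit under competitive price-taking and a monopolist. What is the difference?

π rises by 72.25

Competitive firms price at marginal cost: P = 57, giving Q = 17.
Profit = (57 − 57)·17 = 0.
The monopolist equates marginal revenue to marginal cost: 74 − 2Q = 57, so Q = 8.5. From demand, P = 65.5.
Profit = (65.5 − 57)·8.5 = 72.25.
Change in economic profit: 72.25 − 0 = 72.25.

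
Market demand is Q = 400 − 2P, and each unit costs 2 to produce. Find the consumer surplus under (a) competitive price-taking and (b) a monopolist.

Competition: CS = 39204; Monopoly: CS = 9801

Inverting demand: P = 200 − 0.5Q.
Perfect competition: P = MC = 2, so 200 − 0.5Q = 2 and Q = 396.
CS = ½·(200 − 2)·396 = 39204.
Monopoly sets MR = MC: 200 − Q = 2 ⇒ Q = 198, P = 200 − 0.5·198 = 101.
CS = ½·(200 − 101)·198 = 9801.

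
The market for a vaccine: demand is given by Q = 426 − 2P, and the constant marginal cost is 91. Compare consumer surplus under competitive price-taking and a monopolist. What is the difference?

Inverting demand: P = 213 − 0.5Q.
Perfect competition: P = MC = 91, so 213 − 0.5Q = 91 and Q = 244.
CS = ½·(213 − 91)·244 = 14884.
A monopolist chooses Q where MR = MC. MR = 213 − Q; setting this equal to 91 gives Q = 122 and P = 152.
CS = ½·(213 − 152)·122 = 3721.
Change in consumer surplus: 3721 − 14884 = −11163.

CS falls by 11163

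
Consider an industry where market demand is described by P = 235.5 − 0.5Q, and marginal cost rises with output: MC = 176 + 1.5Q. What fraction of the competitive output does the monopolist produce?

A monopolist chooses Q where MR = MC. MR = 235.5 − Q; setting this equal to 176 + 1.5Q gives Q = 23.8 and P = 223.6.
Under competition P = MC: 235.5 − 0.5Q = 176 + 1.5Q ⇒ Q = 29.75, P = 220.625.
Ratio Q_m/Q_c = 23.8/29.75 = 0.8.

Q_m/Q_c = 0.8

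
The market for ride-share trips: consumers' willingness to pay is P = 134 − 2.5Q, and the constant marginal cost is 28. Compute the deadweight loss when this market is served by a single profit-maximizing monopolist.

DWL = 561.8

Under competition P = MC = 28, so Q = (134 − 28)/2.5 = 42.4.
The monopolist equates marginal revenue to marginal cost: 134 − 5Q = 28, so Q = 21.2. From demand, P = 81.
DWL is the triangle between Q = 21.2 and Q = 42.4: ½·(42.4 − 21.2)·(81 − 28) = 561.8.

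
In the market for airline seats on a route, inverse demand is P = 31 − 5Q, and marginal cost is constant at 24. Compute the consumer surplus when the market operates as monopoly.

A monopolist chooses Q where MR = MC. MR = 31 − 10Q; setting this equal to 24 gives Q = 0.7 and P = 27.5.
CS = ½·(31 − 27.5)·0.7 = 1.225.

CS = 1.225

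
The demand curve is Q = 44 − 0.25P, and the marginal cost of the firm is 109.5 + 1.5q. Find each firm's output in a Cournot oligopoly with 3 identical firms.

q_i = 3.8

Inverting demand: P = 176 − 4Q.
With 3 symmetric Cournot firms, each firm's FOC gives 176 − 16q = 109.5 + 1.5q, so q = 3.8, Q = 3·3.8 = 11.4, and P = 130.4.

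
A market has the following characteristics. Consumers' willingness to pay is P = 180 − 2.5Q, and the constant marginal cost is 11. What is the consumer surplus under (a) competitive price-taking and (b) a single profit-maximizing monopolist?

Competition: CS = 5712.2; Monopoly: CS = 1428.05

Perfect competition: P = MC = 11, so 180 − 2.5Q = 11 and Q = 67.6.
CS = ½·(180 − 11)·67.6 = 5712.2.
Monopoly sets MR = MC: 180 − 5Q = 11 ⇒ Q = 33.8, P = 180 − 2.5·33.8 = 95.5.
CS = ½·(180 − 95.5)·33.8 = 1428.05.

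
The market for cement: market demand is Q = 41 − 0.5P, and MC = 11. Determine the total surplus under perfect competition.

TS = 1260.25

Inverting demand: P = 82 − 2Q.
Under competition P = MC = 11, so Q = (82 − 11)/2 = 35.5.
CS = ½·(82 − 11)·35.5 = 1260.25; PS = (11 − 11)·35.5 = 0; TS = 1260.25.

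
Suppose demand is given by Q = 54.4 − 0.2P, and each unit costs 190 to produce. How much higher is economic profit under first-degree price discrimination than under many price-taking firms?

Economic profit rises by 672.4

Inverting demand: P = 272 − 5Q.
Under competition P = MC = 190, so Q = (272 − 190)/5 = 16.4.
Profit = (190 − 190)·16.4 = 0.
With perfect price discrimination, output is the efficient level Q = 16.4 (where demand meets MC), but every buyer pays their willingness to pay: CS = 0 and PS = total surplus.
PS equals the full surplus area, 672.4. Profit = 672.4 = 672.4.
Change in economic profit: 672.4 − 0 = 672.4.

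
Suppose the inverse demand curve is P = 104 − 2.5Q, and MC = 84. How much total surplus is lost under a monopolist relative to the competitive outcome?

Competitive firms price at marginal cost: P = 84, giving Q = 8.
A monopolist chooses Q where MR = MC. MR = 104 − 5Q; setting this equal to 84 gives Q = 4 and P = 94.
DWL is the triangle between Q = 4 and Q = 8: ½·(8 − 4)·(94 − 84) = 20.

DWL = 20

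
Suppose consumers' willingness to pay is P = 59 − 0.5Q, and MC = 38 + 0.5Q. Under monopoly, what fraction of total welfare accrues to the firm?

PS/TS = 0.75

Monopoly sets MR = MC: 59 − Q = 38 + 0.5Q ⇒ Q = 14, P = 59 − 0.5·14 = 52.
CS = ½·(59 − 52)·14 = 49.
PS = P·Q − VC(Q) = 52·14 − (38·14 + ½·0.5·14²) = 147.
Share captured = PS/TS = 147/196 = 0.75.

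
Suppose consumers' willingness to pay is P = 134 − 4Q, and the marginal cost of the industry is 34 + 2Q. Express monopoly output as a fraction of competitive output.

Q_m/Q_c = 0.6

The monopolist equates marginal revenue to marginal cost: 134 − 8Q = 34 + 2Q, so Q = 10. From demand, P = 94.
Competitive equilibrium sets price equal to marginal cost: 134 − 4Q = 34 + 2Q, so Q = 50/3 and P = 202/3.
Ratio Q_m/Q_c = 10/(50/3) = 0.6.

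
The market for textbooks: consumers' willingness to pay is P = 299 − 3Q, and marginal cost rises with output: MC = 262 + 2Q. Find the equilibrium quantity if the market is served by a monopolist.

Q = 4.625

Monopoly sets MR = MC: 299 − 6Q = 262 + 2Q ⇒ Q = 4.625, P = 299 − 3·4.625 = 285.125.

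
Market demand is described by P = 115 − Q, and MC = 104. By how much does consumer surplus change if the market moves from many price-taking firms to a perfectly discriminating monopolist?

Perfect competition: P = MC = 104, so 115 − Q = 104 and Q = 11.
CS = ½·(115 − 104)·11 = 60.5.
A perfectly discriminating monopolist sells every unit with P(Q) ≥ MC(Q), so output equals the competitive quantity Q = 11. Each buyer pays their reservation price, so CS = 0 and the firm captures all surplus.
CS = 0.
Change in consumer surplus: 0 − 60.5 = −60.5.

Consumer surplus falls by 60.5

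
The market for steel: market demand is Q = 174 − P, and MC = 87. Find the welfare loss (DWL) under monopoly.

DWL = 946.125

Inverting demand: P = 174 − Q.
Competitive firms price at marginal cost: P = 87, giving Q = 87.
The monopolist equates marginal revenue to marginal cost: 174 − 2Q = 87, so Q = 43.5. From demand, P = 130.5.
DWL is the triangle between Q = 43.5 and Q = 87: ½·(87 − 43.5)·(130.5 − 87) = 946.125.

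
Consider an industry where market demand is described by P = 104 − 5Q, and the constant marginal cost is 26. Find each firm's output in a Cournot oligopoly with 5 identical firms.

Cournot with 5 identical firms: the symmetric best-response condition is 104 − 30q = 26. Each firm produces q = 2.6, total output Q = 13, price P = 39.

q_i = 2.6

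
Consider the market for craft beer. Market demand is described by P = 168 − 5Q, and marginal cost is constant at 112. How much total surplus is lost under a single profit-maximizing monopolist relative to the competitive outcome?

DWL = 78.4

Perfect competition: P = MC = 112, so 168 − 5Q = 112 and Q = 11.2.
Monopoly sets MR = MC: 168 − 10Q = 112 ⇒ Q = 5.6, P = 168 − 5·5.6 = 140.
DWL is the triangle between Q = 5.6 and Q = 11.2: ½·(11.2 − 5.6)·(140 − 112) = 78.4.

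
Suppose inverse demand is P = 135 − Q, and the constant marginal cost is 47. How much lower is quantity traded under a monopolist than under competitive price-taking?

Competitive firms price at marginal cost: P = 47, giving Q = 88.
Monopoly sets MR = MC: 135 − 2Q = 47 ⇒ Q = 44, P = 135 − 44 = 91.
Change in quantity traded: 44 − 88 = −44.

Q falls by 44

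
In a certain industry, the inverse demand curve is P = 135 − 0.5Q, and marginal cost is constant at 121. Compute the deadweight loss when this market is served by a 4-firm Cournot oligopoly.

Under competition P = MC = 121, so Q = (135 − 121)/0.5 = 28.
Cournot with 4 identical firms: the symmetric best-response condition is 135 − 2.5q = 121. Each firm produces q = 5.6, total output Q = 22.4, price P = 123.8.
DWL is the triangle between Q = 22.4 and Q = 28: ½·(28 − 22.4)·(123.8 − 121) = 7.84.

DWL = 7.84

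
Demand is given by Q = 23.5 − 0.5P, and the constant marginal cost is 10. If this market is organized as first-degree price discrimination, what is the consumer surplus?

CS = 0

Inverting demand: P = 47 − 2Q.
With perfect price discrimination, output is the efficient level Q = 18.5 (where demand meets MC), but every buyer pays their willingness to pay: CS = 0 and PS = total surplus.
CS = 0.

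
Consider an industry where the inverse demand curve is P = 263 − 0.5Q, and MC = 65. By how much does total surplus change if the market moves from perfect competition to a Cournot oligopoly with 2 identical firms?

Total surplus falls by 4356

Perfect competition: P = MC = 65, so 263 − 0.5Q = 65 and Q = 396.
CS = ½·(263 − 65)·396 = 39204; PS = (65 − 65)·396 = 0; TS = 39204.
In a 2-firm Cournot equilibrium, symmetry and the first-order condition give q = (263 − 65)/(1.5) = 132. So Q = 264 and P = 131.
CS = ½·(263 − 131)·264 = 17424; PS = (131 − 65)·264 = 17424; TS = 34848.
Change in total surplus: 34848 − 39204 = −4356.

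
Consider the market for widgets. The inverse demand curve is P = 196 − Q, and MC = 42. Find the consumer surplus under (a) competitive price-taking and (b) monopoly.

Under competition P = MC = 42, so Q = (196 − 42)/1 = 154.
CS = ½·(196 − 42)·154 = 11858.
Monopoly sets MR = MC: 196 − 2Q = 42 ⇒ Q = 77, P = 196 − 77 = 119.
CS = ½·(196 − 119)·77 = 2964.5.

Competition: CS = 11858; Monopoly: CS = 2964.5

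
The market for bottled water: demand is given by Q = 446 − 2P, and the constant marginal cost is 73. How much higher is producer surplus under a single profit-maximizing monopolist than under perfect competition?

PS rises by 11250

Inverting demand: P = 223 − 0.5Q.
Under competition P = MC = 73, so Q = (223 − 73)/0.5 = 300.
PS = (73 − 73)·300 = 0.
The monopolist equates marginal revenue to marginal cost: 223 − Q = 73, so Q = 150. From demand, P = 148.
PS = (148 − 73)·150 = 11250.
Change in producer surplus: 11250 − 0 = 11250.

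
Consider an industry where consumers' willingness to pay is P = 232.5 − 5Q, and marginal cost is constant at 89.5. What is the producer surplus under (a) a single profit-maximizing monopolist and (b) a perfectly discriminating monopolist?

Monopoly: PS = 1022.45; Perfect PD: PS = 2044.9

Monopoly sets MR = MC: 232.5 − 10Q = 89.5 ⇒ Q = 14.3, P = 232.5 − 5·14.3 = 161.
PS = (161 − 89.5)·14.3 = 1022.45.
Under first-degree price discrimination the firm charges each unit its demand price and produces up to where P = MC, i.e. Q = 28.6. Consumer surplus is zero; producer surplus equals total surplus.
PS = ½·(232.5 − 89.5)·28.6 = 2044.9.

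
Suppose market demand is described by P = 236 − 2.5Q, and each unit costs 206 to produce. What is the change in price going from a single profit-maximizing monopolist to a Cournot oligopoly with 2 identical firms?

Monopoly sets MR = MC: 236 − 5Q = 206 ⇒ Q = 6, P = 236 − 2.5·6 = 221.
Cournot with 2 identical firms: the symmetric best-response condition is 236 − 7.5q = 206. Each firm produces q = 4, total output Q = 8, price P = 216.
Change in price: 216 − 221 = −5.

P falls by 5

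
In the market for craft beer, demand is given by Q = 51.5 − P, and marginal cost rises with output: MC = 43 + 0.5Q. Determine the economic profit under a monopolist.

Inverting demand: P = 51.5 − Q.
Monopoly sets MR = MC: 51.5 − 2Q = 43 + 0.5Q ⇒ Q = 3.4, P = 51.5 − 3.4 = 48.1.
Profit = 48.1·3.4 − (43·3.4 + ½·0.5·3.4²) = 14.45.

Profit = 14.45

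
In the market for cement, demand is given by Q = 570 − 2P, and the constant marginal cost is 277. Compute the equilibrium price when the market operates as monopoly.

Inverting demand: P = 285 − 0.5Q.
A monopolist chooses Q where MR = MC. MR = 285 − Q; setting this equal to 277 gives Q = 8 and P = 281.

P = 281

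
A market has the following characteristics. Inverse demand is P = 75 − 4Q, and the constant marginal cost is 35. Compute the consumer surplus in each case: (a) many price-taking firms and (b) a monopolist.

Under competition P = MC = 35, so Q = (75 − 35)/4 = 10.
CS = ½·(75 − 35)·10 = 200.
Monopoly sets MR = MC: 75 − 8Q = 35 ⇒ Q = 5, P = 75 − 4·5 = 55.
CS = ½·(75 − 55)·5 = 50.

Competition: CS = 200; Monopoly: CS = 50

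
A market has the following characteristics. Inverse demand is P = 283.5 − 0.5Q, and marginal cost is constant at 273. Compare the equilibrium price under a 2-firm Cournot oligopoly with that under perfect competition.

Cournot: P = 276.5; Competition: P = 273

In a 2-firm Cournot equilibrium, symmetry and the first-order condition give q = (283.5 − 273)/(1.5) = 7. So Q = 14 and P = 276.5.
Perfect competition: P = MC = 273, so 283.5 − 0.5Q = 273 and Q = 21.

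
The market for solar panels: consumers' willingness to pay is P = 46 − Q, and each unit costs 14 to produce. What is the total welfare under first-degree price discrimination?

TS = 512

A perfectly discriminating monopolist sells every unit with P(Q) ≥ MC(Q), so output equals the competitive quantity Q = 32. Each buyer pays their reservation price, so CS = 0 and the firm captures all surplus.
TS = 512 (equal to competitive TS).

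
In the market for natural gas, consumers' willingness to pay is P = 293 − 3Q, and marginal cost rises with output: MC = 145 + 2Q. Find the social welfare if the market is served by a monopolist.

The monopolist equates marginal revenue to marginal cost: 293 − 6Q = 145 + 2Q, so Q = 18.5. From demand, P = 237.5.
CS = ½·(293 − 237.5)·18.5 = 513.375; PS = (237.5·18.5 − 145·18.5 − ½·2·18.5²) = 1369; TS = 1882.375.

TS = 1882.375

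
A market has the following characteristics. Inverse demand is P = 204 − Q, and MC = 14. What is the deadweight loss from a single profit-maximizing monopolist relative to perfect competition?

Perfect competition: P = MC = 14, so 204 − Q = 14 and Q = 190.
The monopolist equates marginal revenue to marginal cost: 204 − 2Q = 14, so Q = 95. From demand, P = 109.
DWL is the triangle between Q = 95 and Q = 190: ½·(190 − 95)·(109 − 14) = 4512.5.

DWL = 4512.5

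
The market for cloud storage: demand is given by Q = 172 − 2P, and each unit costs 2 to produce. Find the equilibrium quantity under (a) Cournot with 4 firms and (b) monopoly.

Cournot: Q = 134.4; Monopoly: Q = 84

Inverting demand: P = 86 − 0.5Q.
With 4 symmetric Cournot firms, each firm's FOC gives 86 − 2.5q = 2, so q = 33.6, Q = 4·33.6 = 134.4, and P = 18.8.
The monopolist equates marginal revenue to marginal cost: 86 − Q = 2, so Q = 84. From demand, P = 44.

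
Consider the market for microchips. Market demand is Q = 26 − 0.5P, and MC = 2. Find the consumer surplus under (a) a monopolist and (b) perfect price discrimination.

Monopoly: CS = 156.25; Perfect PD: CS = 0

Inverting demand: P = 52 − 2Q.
A monopolist chooses Q where MR = MC. MR = 52 − 4Q; setting this equal to 2 gives Q = 12.5 and P = 27.
CS = ½·(52 − 27)·12.5 = 156.25.
A perfectly discriminating monopolist sells every unit with P(Q) ≥ MC(Q), so output equals the competitive quantity Q = 25. Each buyer pays their reservation price, so CS = 0 and the firm captures all surplus.
CS = 0.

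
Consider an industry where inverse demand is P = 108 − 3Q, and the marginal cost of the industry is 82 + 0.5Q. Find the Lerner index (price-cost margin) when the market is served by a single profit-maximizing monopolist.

The monopolist equates marginal revenue to marginal cost: 108 − 6Q = 82 + 0.5Q, so Q = 4. From demand, P = 96.
Lerner index = (P − MC)/P = (96 − 84)/96 = 0.125.

Lerner index = 0.125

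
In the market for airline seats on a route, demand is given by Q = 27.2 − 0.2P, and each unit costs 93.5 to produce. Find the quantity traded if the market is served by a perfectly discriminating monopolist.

Q = 8.5

Inverting demand: P = 136 − 5Q.
A perfectly discriminating monopolist sells every unit with P(Q) ≥ MC(Q), so output equals the competitive quantity Q = 8.5. Each buyer pays their reservation price, so CS = 0 and the firm captures all surplus.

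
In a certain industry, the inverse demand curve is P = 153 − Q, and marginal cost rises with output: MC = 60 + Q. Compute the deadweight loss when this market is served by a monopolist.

DWL = 240.25

Under competition P = MC: 153 − Q = 60 + Q ⇒ Q = 46.5, P = 106.5.
The monopolist equates marginal revenue to marginal cost: 153 − 2Q = 60 + Q, so Q = 31. From demand, P = 122.
CS = ½·(153 − 106.5)·46.5 = 1081.125; PS = (106.5·46.5 − 60·46.5 − ½·1·46.5²) = 1081.125; TS = 2162.25.
CS = ½·(153 − 122)·31 = 480.5; PS = (122·31 − 60·31 − ½·1·31²) = 1441.5; TS = 1922.
DWL = 2162.25 − 1922 = 240.25.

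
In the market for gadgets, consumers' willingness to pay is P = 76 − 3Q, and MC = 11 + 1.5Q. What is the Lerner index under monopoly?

A monopolist chooses Q where MR = MC. MR = 76 − 6Q; setting this equal to 11 + 1.5Q gives Q = 26/3 and P = 50.
Lerner index = (P − MC)/P = (50 − 24)/50 = 0.52.

Lerner index = 0.52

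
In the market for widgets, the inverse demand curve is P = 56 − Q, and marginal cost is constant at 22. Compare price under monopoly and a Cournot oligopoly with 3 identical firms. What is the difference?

Monopoly sets MR = MC: 56 − 2Q = 22 ⇒ Q = 17, P = 56 − 17 = 39.
With 3 symmetric Cournot firms, each firm's FOC gives 56 − 4q = 22, so q = 8.5, Q = 3·8.5 = 25.5, and P = 30.5.
Change in price: 30.5 − 39 = −8.5.

Price falls by 8.5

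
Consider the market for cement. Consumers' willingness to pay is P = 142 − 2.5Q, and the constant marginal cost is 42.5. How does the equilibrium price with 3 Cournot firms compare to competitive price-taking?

In a 3-firm Cournot equilibrium, symmetry and the first-order condition give q = (142 − 42.5)/(10) = 9.95. So Q = 29.85 and P = 67.375.
Perfect competition: P = MC = 42.5, so 142 − 2.5Q = 42.5 and Q = 39.8.

Cournot: P = 67.375; Competition: P = 42.5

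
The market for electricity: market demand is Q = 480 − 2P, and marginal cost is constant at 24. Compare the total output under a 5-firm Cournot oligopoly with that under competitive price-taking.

Inverting demand: P = 240 − 0.5Q.
In a 5-firm Cournot equilibrium, symmetry and the first-order condition give q = (240 − 24)/(3) = 72. So Q = 360 and P = 60.
Competitive firms price at marginal cost: P = 24, giving Q = 432.

Cournot: Q = 360; Competition: Q = 432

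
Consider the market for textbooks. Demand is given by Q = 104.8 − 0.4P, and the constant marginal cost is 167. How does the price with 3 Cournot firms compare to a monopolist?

Cournot: P = 190.75; Monopoly: P = 214.5

Inverting demand: P = 262 − 2.5Q.
With 3 symmetric Cournot firms, each firm's FOC gives 262 − 10q = 167, so q = 9.5, Q = 3·9.5 = 28.5, and P = 190.75.
A monopolist chooses Q where MR = MC. MR = 262 − 5Q; setting this equal to 167 gives Q = 19 and P = 214.5.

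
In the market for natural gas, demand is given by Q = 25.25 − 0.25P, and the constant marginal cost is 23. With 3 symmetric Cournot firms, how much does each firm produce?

Inverting demand: P = 101 − 4Q.
With 3 symmetric Cournot firms, each firm's FOC gives 101 − 16q = 23, so q = 4.875, Q = 3·4.875 = 14.625, and P = 42.5.

q_i = 4.875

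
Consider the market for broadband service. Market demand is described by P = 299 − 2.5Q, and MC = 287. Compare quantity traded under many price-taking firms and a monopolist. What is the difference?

Competitive firms price at marginal cost: P = 287, giving Q = 4.8.
Monopoly sets MR = MC: 299 − 5Q = 287 ⇒ Q = 2.4, P = 299 − 2.5·2.4 = 293.
Change in quantity traded: 2.4 − 4.8 = −2.4.

Quantity traded falls by 2.4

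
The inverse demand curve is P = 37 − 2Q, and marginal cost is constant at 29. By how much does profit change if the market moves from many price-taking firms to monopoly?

Under competition P = MC = 29, so Q = (37 − 29)/2 = 4.
Profit = (29 − 29)·4 = 0.
Monopoly sets MR = MC: 37 − 4Q = 29 ⇒ Q = 2, P = 37 − 2·2 = 33.
Profit = (33 − 29)·2 = 8.
Change in profit: 8 − 0 = 8.

Profit rises by 8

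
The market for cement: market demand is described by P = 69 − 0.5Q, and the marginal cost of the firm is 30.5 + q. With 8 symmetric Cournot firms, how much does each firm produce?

q_i = 7

Cournot with 8 identical firms: the symmetric best-response condition is 69 − 4.5q = 30.5 + q. Each firm produces q = 7, total output Q = 56, price P = 41.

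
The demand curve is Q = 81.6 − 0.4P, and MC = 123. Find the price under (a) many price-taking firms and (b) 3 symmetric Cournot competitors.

Competition: P = 123; Cournot: P = 143.25

Inverting demand: P = 204 − 2.5Q.
Perfect competition: P = MC = 123, so 204 − 2.5Q = 123 and Q = 32.4.
Cournot with 3 identical firms: the symmetric best-response condition is 204 − 10q = 123. Each firm produces q = 8.1, total output Q = 24.3, price P = 143.25.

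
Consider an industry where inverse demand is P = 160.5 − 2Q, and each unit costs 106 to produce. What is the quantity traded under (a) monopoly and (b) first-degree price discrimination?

Monopoly sets MR = MC: 160.5 − 4Q = 106 ⇒ Q = 13.625, P = 160.5 − 2·13.625 = 133.25.
Under first-degree price discrimination the firm charges each unit its demand price and produces up to where P = MC, i.e. Q = 27.25. Consumer surplus is zero; producer surplus equals total surplus.

Monopoly: Q = 13.625; Perfect PD: Q = 27.25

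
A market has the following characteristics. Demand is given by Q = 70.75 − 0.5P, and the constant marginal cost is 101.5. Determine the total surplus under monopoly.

Inverting demand: P = 141.5 − 2Q.
Monopoly sets MR = MC: 141.5 − 4Q = 101.5 ⇒ Q = 10, P = 141.5 − 2·10 = 121.5.
CS = ½·(141.5 − 121.5)·10 = 100; PS = (121.5 − 101.5)·10 = 200; TS = 300.

TS = 300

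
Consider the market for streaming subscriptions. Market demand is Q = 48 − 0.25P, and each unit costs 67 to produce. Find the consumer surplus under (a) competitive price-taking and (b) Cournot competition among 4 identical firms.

Inverting demand: P = 192 − 4Q.
Perfect competition: P = MC = 67, so 192 − 4Q = 67 and Q = 31.25.
CS = ½·(192 − 67)·31.25 = 1953.125.
With 4 symmetric Cournot firms, each firm's FOC gives 192 − 20q = 67, so q = 6.25, Q = 4·6.25 = 25, and P = 92.
CS = ½·(192 − 92)·25 = 1250.

Competition: CS = 1953.125; Cournot: CS = 1250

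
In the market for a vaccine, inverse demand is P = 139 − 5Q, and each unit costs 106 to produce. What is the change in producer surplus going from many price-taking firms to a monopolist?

PS rises by 54.45

Perfect competition: P = MC = 106, so 139 − 5Q = 106 and Q = 6.6.
PS = (106 − 106)·6.6 = 0.
A monopolist chooses Q where MR = MC. MR = 139 − 10Q; setting this equal to 106 gives Q = 3.3 and P = 122.5.
PS = (122.5 − 106)·3.3 = 54.45.
Change in producer surplus: 54.45 − 0 = 54.45.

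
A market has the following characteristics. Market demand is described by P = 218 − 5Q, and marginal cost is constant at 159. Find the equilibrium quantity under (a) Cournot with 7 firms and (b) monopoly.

Cournot with 7 identical firms: the symmetric best-response condition is 218 − 40q = 159. Each firm produces q = 1.475, total output Q = 10.325, price P = 166.375.
A monopolist chooses Q where MR = MC. MR = 218 − 10Q; setting this equal to 159 gives Q = 5.9 and P = 188.5.

Cournot: Q = 10.325; Monopoly: Q = 5.9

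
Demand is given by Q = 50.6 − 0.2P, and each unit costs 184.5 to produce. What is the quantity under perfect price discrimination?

Q = 13.7

Inverting demand: P = 253 − 5Q.
Under first-degree price discrimination the firm charges each unit its demand price and produces up to where P = MC, i.e. Q = 13.7. Consumer surplus is zero; producer surplus equals total surplus.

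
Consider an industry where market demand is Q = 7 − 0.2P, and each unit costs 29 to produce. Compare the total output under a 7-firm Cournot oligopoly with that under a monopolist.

Cournot: Q = 1.05; Monopoly: Q = 0.6

Inverting demand: P = 35 − 5Q.
In a 7-firm Cournot equilibrium, symmetry and the first-order condition give q = (35 − 29)/(40) = 0.15. So Q = 1.05 and P = 29.75.
A monopolist chooses Q where MR = MC. MR = 35 − 10Q; setting this equal to 29 gives Q = 0.6 and P = 32.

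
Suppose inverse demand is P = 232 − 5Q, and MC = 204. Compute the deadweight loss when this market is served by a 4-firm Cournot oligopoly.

DWL = 3.136

Competitive firms price at marginal cost: P = 204, giving Q = 5.6.
Cournot with 4 identical firms: the symmetric best-response condition is 232 − 25q = 204. Each firm produces q = 1.12, total output Q = 4.48, price P = 209.6.
DWL is the triangle between Q = 4.48 and Q = 5.6: ½·(5.6 − 4.48)·(209.6 − 204) = 3.136.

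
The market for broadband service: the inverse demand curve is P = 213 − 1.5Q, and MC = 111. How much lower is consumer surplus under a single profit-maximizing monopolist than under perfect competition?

Consumer surplus falls by 2601

Perfect competition: P = MC = 111, so 213 − 1.5Q = 111 and Q = 68.
CS = ½·(213 − 111)·68 = 3468.
The monopolist equates marginal revenue to marginal cost: 213 − 3Q = 111, so Q = 34. From demand, P = 162.
CS = ½·(213 − 162)·34 = 867.
Change in consumer surplus: 867 − 3468 = −2601.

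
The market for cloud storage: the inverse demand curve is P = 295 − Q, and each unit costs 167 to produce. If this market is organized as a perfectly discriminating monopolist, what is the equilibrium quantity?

Q = 128

Under first-degree price discrimination the firm charges each unit its demand price and produces up to where P = MC, i.e. Q = 128. Consumer surplus is zero; producer surplus equals total surplus.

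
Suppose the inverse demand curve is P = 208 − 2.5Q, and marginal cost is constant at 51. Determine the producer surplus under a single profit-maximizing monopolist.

PS = 2464.9

A monopolist chooses Q where MR = MC. MR = 208 − 5Q; setting this equal to 51 gives Q = 31.4 and P = 129.5.
PS = (129.5 − 51)·31.4 = 2464.9.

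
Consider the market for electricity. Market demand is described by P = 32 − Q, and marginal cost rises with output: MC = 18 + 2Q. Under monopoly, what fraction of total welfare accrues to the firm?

PS/TS = 0.8

The monopolist equates marginal revenue to marginal cost: 32 − 2Q = 18 + 2Q, so Q = 3.5. From demand, P = 28.5.
CS = ½·(32 − 28.5)·3.5 = 6.125.
PS = P·Q − VC(Q) = 28.5·3.5 − (18·3.5 + ½·2·3.5²) = 24.5.
Share captured = PS/TS = 24.5/30.625 = 0.8.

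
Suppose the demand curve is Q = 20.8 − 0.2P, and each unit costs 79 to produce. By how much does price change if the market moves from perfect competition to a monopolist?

Inverting demand: P = 104 − 5Q.
Competitive firms price at marginal cost: P = 79, giving Q = 5.
A monopolist chooses Q where MR = MC. MR = 104 − 10Q; setting this equal to 79 gives Q = 2.5 and P = 91.5.
Change in price: 91.5 − 79 = 12.5.

Price rises by 12.5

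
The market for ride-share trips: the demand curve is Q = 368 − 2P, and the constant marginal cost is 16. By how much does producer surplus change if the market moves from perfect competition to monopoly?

Producer surplus rises by 14112

Inverting demand: P = 184 − 0.5Q.
Under competition P = MC = 16, so Q = (184 − 16)/0.5 = 336.
PS = (16 − 16)·336 = 0.
The monopolist equates marginal revenue to marginal cost: 184 − Q = 16, so Q = 168. From demand, P = 100.
PS = (100 − 16)·168 = 14112.
Change in producer surplus: 14112 − 0 = 14112.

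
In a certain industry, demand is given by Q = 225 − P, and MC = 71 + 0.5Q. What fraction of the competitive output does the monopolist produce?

Q_m/Q_c = 0.6

Inverting demand: P = 225 − Q.
The monopolist equates marginal revenue to marginal cost: 225 − 2Q = 71 + 0.5Q, so Q = 61.6. From demand, P = 163.4.
Competitive equilibrium sets price equal to marginal cost: 225 − Q = 71 + 0.5Q, so Q = 308/3 and P = 367/3.
Ratio Q_m/Q_c = 61.6/(308/3) = 0.6.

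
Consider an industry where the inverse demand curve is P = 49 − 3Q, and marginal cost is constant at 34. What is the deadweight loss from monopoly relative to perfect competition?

Perfect competition: P = MC = 34, so 49 − 3Q = 34 and Q = 5.
Monopoly sets MR = MC: 49 − 6Q = 34 ⇒ Q = 2.5, P = 49 − 3·2.5 = 41.5.
DWL is the triangle between Q = 2.5 and Q = 5: ½·(5 − 2.5)·(41.5 − 34) = 9.375.

DWL = 9.375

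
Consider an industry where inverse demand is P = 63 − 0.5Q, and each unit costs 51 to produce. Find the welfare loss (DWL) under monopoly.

DWL = 36

Under competition P = MC = 51, so Q = (63 − 51)/0.5 = 24.
Monopoly sets MR = MC: 63 − Q = 51 ⇒ Q = 12, P = 63 − 0.5·12 = 57.
DWL is the triangle between Q = 12 and Q = 24: ½·(24 − 12)·(57 − 51) = 36.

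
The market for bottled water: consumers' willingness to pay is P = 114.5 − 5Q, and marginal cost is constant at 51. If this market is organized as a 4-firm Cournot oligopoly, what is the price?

P = 63.7

Cournot with 4 identical firms: the symmetric best-response condition is 114.5 − 25q = 51. Each firm produces q = 2.54, total output Q = 10.16, price P = 63.7.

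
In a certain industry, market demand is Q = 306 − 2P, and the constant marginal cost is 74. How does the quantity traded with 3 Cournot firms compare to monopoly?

Cournot: Q = 118.5; Monopoly: Q = 79

Inverting demand: P = 153 − 0.5Q.
With 3 symmetric Cournot firms, each firm's FOC gives 153 − 2q = 74, so q = 39.5, Q = 3·39.5 = 118.5, and P = 93.75.
A monopolist chooses Q where MR = MC. MR = 153 − Q; setting this equal to 74 gives Q = 79 and P = 113.5.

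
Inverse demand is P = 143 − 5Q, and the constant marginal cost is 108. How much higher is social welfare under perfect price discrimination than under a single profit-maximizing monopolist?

TS rises by 30.625

A monopolist chooses Q where MR = MC. MR = 143 − 10Q; setting this equal to 108 gives Q = 3.5 and P = 125.5.
CS = ½·(143 − 125.5)·3.5 = 30.625; PS = (125.5 − 108)·3.5 = 61.25; TS = 91.875.
With perfect price discrimination, output is the efficient level Q = 7 (where demand meets MC), but every buyer pays their willingness to pay: CS = 0 and PS = total surplus.
TS = 122.5 (equal to competitive TS).
Change in social welfare: 122.5 − 91.875 = 30.625.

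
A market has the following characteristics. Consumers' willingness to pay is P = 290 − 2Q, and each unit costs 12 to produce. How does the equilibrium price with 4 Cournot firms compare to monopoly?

Cournot with 4 identical firms: the symmetric best-response condition is 290 − 10q = 12. Each firm produces q = 27.8, total output Q = 111.2, price P = 67.6.
The monopolist equates marginal revenue to marginal cost: 290 − 4Q = 12, so Q = 69.5. From demand, P = 151.

Cournot: P = 67.6; Monopoly: P = 151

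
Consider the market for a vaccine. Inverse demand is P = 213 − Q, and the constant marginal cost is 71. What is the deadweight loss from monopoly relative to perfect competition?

Perfect competition: P = MC = 71, so 213 − Q = 71 and Q = 142.
The monopolist equates marginal revenue to marginal cost: 213 − 2Q = 71, so Q = 71. From demand, P = 142.
DWL is the triangle between Q = 71 and Q = 142: ½·(142 − 71)·(142 − 71) = 2520.5.

DWL = 2520.5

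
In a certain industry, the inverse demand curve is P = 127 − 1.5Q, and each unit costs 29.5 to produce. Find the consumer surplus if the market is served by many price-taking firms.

Perfect competition: P = MC = 29.5, so 127 − 1.5Q = 29.5 and Q = 65.
CS = ½·(127 − 29.5)·65 = 3168.75.

CS = 3168.75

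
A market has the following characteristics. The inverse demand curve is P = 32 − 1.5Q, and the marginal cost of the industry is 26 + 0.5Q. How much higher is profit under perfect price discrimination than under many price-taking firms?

Under competition P = MC: 32 − 1.5Q = 26 + 0.5Q ⇒ Q = 3, P = 27.5.
Profit = 27.5·3 − (26·3 + ½·0.5·3²) = 2.25.
A perfectly discriminating monopolist sells every unit with P(Q) ≥ MC(Q), so output equals the competitive quantity Q = 3. Each buyer pays their reservation price, so CS = 0 and the firm captures all surplus.
PS equals the full surplus area, 9. Profit = 9 = 9.
Change in profit: 9 − 2.25 = 6.75.

Profit rises by 6.75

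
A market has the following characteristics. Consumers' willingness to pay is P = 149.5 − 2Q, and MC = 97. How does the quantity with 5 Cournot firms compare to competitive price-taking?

Cournot: Q = 21.875; Competition: Q = 26.25

Cournot with 5 identical firms: the symmetric best-response condition is 149.5 − 12q = 97. Each firm produces q = 4.375, total output Q = 21.875, price P = 105.75.
Under competition P = MC = 97, so Q = (149.5 − 97)/2 = 26.25.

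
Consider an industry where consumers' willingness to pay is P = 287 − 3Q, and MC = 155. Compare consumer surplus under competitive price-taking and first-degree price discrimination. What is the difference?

Consumer surplus falls by 2904

Perfect competition: P = MC = 155, so 287 − 3Q = 155 and Q = 44.
CS = ½·(287 − 155)·44 = 2904.
Under first-degree price discrimination the firm charges each unit its demand price and produces up to where P = MC, i.e. Q = 44. Consumer surplus is zero; producer surplus equals total surplus.
CS = 0.
Change in consumer surplus: 0 − 2904 = −2904.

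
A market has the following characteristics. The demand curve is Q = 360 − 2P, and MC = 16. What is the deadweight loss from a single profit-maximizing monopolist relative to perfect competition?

DWL = 6724

Inverting demand: P = 180 − 0.5Q.
Competitive firms price at marginal cost: P = 16, giving Q = 328.
The monopolist equates marginal revenue to marginal cost: 180 − Q = 16, so Q = 164. From demand, P = 98.
DWL is the triangle between Q = 164 and Q = 328: ½·(328 − 164)·(98 − 16) = 6724.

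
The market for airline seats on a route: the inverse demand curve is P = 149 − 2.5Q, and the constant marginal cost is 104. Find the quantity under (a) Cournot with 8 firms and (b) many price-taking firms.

With 8 symmetric Cournot firms, each firm's FOC gives 149 − 22.5q = 104, so q = 2, Q = 8·2 = 16, and P = 109.
Competitive firms price at marginal cost: P = 104, giving Q = 18.

Cournot: Q = 16; Competition: Q = 18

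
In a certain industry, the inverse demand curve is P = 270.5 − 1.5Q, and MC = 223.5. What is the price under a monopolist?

P = 247

A monopolist chooses Q where MR = MC. MR = 270.5 − 3Q; setting this equal to 223.5 gives Q = 47/3 and P = 247.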